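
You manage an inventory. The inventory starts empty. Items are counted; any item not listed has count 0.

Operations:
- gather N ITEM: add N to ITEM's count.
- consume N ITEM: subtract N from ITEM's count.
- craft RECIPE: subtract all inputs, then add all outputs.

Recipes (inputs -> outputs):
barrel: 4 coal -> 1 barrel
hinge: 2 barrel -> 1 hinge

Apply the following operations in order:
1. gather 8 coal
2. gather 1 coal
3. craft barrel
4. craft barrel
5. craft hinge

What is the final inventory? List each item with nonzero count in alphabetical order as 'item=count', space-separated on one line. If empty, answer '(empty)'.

After 1 (gather 8 coal): coal=8
After 2 (gather 1 coal): coal=9
After 3 (craft barrel): barrel=1 coal=5
After 4 (craft barrel): barrel=2 coal=1
After 5 (craft hinge): coal=1 hinge=1

Answer: coal=1 hinge=1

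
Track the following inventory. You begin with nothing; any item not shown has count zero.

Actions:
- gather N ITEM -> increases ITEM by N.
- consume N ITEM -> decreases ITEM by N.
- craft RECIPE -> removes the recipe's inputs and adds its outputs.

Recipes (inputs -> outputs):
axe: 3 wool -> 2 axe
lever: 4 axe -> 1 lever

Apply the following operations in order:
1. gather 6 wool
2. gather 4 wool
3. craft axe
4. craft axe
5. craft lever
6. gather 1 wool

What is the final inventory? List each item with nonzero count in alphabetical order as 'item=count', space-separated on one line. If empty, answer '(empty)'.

Answer: lever=1 wool=5

Derivation:
After 1 (gather 6 wool): wool=6
After 2 (gather 4 wool): wool=10
After 3 (craft axe): axe=2 wool=7
After 4 (craft axe): axe=4 wool=4
After 5 (craft lever): lever=1 wool=4
After 6 (gather 1 wool): lever=1 wool=5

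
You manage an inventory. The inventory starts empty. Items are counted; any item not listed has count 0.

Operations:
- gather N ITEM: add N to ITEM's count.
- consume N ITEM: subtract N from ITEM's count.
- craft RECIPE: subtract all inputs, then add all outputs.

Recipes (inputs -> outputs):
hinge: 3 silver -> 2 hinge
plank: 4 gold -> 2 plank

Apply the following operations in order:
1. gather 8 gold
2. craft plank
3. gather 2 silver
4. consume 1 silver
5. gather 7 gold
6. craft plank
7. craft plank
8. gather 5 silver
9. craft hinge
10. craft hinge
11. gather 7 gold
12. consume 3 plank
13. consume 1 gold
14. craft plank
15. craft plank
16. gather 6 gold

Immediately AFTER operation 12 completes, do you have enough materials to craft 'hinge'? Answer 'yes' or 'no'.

Answer: no

Derivation:
After 1 (gather 8 gold): gold=8
After 2 (craft plank): gold=4 plank=2
After 3 (gather 2 silver): gold=4 plank=2 silver=2
After 4 (consume 1 silver): gold=4 plank=2 silver=1
After 5 (gather 7 gold): gold=11 plank=2 silver=1
After 6 (craft plank): gold=7 plank=4 silver=1
After 7 (craft plank): gold=3 plank=6 silver=1
After 8 (gather 5 silver): gold=3 plank=6 silver=6
After 9 (craft hinge): gold=3 hinge=2 plank=6 silver=3
After 10 (craft hinge): gold=3 hinge=4 plank=6
After 11 (gather 7 gold): gold=10 hinge=4 plank=6
After 12 (consume 3 plank): gold=10 hinge=4 plank=3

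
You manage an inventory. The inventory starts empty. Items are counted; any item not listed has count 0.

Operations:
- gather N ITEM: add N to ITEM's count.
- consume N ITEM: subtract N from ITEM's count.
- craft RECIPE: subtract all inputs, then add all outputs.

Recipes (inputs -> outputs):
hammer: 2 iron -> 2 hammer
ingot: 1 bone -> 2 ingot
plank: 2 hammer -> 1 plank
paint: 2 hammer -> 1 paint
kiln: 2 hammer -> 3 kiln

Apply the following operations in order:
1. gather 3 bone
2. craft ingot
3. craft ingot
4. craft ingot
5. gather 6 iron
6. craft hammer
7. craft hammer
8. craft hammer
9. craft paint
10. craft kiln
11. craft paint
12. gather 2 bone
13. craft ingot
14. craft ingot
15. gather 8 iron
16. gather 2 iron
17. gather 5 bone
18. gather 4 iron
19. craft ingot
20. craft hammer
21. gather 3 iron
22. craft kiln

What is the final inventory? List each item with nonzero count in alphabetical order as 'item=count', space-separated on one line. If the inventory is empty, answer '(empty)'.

After 1 (gather 3 bone): bone=3
After 2 (craft ingot): bone=2 ingot=2
After 3 (craft ingot): bone=1 ingot=4
After 4 (craft ingot): ingot=6
After 5 (gather 6 iron): ingot=6 iron=6
After 6 (craft hammer): hammer=2 ingot=6 iron=4
After 7 (craft hammer): hammer=4 ingot=6 iron=2
After 8 (craft hammer): hammer=6 ingot=6
After 9 (craft paint): hammer=4 ingot=6 paint=1
After 10 (craft kiln): hammer=2 ingot=6 kiln=3 paint=1
After 11 (craft paint): ingot=6 kiln=3 paint=2
After 12 (gather 2 bone): bone=2 ingot=6 kiln=3 paint=2
After 13 (craft ingot): bone=1 ingot=8 kiln=3 paint=2
After 14 (craft ingot): ingot=10 kiln=3 paint=2
After 15 (gather 8 iron): ingot=10 iron=8 kiln=3 paint=2
After 16 (gather 2 iron): ingot=10 iron=10 kiln=3 paint=2
After 17 (gather 5 bone): bone=5 ingot=10 iron=10 kiln=3 paint=2
After 18 (gather 4 iron): bone=5 ingot=10 iron=14 kiln=3 paint=2
After 19 (craft ingot): bone=4 ingot=12 iron=14 kiln=3 paint=2
After 20 (craft hammer): bone=4 hammer=2 ingot=12 iron=12 kiln=3 paint=2
After 21 (gather 3 iron): bone=4 hammer=2 ingot=12 iron=15 kiln=3 paint=2
After 22 (craft kiln): bone=4 ingot=12 iron=15 kiln=6 paint=2

Answer: bone=4 ingot=12 iron=15 kiln=6 paint=2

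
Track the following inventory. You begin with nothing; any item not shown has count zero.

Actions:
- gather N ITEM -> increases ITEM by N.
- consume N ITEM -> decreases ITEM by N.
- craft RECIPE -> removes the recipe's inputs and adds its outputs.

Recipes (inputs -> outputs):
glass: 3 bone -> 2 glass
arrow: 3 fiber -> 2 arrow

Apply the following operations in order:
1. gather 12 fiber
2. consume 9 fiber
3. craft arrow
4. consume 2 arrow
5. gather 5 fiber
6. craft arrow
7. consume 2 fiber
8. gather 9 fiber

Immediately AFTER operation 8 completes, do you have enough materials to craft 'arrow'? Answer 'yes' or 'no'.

Answer: yes

Derivation:
After 1 (gather 12 fiber): fiber=12
After 2 (consume 9 fiber): fiber=3
After 3 (craft arrow): arrow=2
After 4 (consume 2 arrow): (empty)
After 5 (gather 5 fiber): fiber=5
After 6 (craft arrow): arrow=2 fiber=2
After 7 (consume 2 fiber): arrow=2
After 8 (gather 9 fiber): arrow=2 fiber=9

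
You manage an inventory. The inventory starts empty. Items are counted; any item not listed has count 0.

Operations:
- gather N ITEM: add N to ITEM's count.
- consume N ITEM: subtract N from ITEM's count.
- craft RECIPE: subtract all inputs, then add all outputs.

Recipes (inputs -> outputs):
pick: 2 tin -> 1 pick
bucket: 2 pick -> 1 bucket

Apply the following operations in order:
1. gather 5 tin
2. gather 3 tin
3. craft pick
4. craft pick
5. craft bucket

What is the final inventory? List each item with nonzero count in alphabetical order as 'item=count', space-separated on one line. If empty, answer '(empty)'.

After 1 (gather 5 tin): tin=5
After 2 (gather 3 tin): tin=8
After 3 (craft pick): pick=1 tin=6
After 4 (craft pick): pick=2 tin=4
After 5 (craft bucket): bucket=1 tin=4

Answer: bucket=1 tin=4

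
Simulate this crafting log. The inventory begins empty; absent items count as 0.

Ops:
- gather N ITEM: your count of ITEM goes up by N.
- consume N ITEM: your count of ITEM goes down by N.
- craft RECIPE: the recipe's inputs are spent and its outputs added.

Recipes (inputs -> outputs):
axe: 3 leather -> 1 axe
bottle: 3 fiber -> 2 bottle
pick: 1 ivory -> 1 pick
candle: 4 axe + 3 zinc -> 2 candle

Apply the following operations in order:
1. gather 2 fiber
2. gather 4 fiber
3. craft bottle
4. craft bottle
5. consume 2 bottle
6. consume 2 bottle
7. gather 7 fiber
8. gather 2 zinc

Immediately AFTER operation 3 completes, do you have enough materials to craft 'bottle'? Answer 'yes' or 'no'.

Answer: yes

Derivation:
After 1 (gather 2 fiber): fiber=2
After 2 (gather 4 fiber): fiber=6
After 3 (craft bottle): bottle=2 fiber=3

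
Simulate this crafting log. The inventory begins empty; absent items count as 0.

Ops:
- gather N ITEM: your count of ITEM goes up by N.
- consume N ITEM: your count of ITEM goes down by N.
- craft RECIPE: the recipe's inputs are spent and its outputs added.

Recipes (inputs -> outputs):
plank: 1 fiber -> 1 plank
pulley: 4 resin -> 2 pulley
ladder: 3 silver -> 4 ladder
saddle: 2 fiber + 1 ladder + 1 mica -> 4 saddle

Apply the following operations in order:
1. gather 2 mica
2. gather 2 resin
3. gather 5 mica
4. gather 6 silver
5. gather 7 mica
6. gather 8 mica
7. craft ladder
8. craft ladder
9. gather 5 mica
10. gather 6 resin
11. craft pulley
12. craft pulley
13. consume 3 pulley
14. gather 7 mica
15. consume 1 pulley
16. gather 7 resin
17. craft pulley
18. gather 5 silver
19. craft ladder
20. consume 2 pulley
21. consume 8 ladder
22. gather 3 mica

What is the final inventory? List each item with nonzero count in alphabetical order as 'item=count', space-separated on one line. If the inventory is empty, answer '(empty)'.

After 1 (gather 2 mica): mica=2
After 2 (gather 2 resin): mica=2 resin=2
After 3 (gather 5 mica): mica=7 resin=2
After 4 (gather 6 silver): mica=7 resin=2 silver=6
After 5 (gather 7 mica): mica=14 resin=2 silver=6
After 6 (gather 8 mica): mica=22 resin=2 silver=6
After 7 (craft ladder): ladder=4 mica=22 resin=2 silver=3
After 8 (craft ladder): ladder=8 mica=22 resin=2
After 9 (gather 5 mica): ladder=8 mica=27 resin=2
After 10 (gather 6 resin): ladder=8 mica=27 resin=8
After 11 (craft pulley): ladder=8 mica=27 pulley=2 resin=4
After 12 (craft pulley): ladder=8 mica=27 pulley=4
After 13 (consume 3 pulley): ladder=8 mica=27 pulley=1
After 14 (gather 7 mica): ladder=8 mica=34 pulley=1
After 15 (consume 1 pulley): ladder=8 mica=34
After 16 (gather 7 resin): ladder=8 mica=34 resin=7
After 17 (craft pulley): ladder=8 mica=34 pulley=2 resin=3
After 18 (gather 5 silver): ladder=8 mica=34 pulley=2 resin=3 silver=5
After 19 (craft ladder): ladder=12 mica=34 pulley=2 resin=3 silver=2
After 20 (consume 2 pulley): ladder=12 mica=34 resin=3 silver=2
After 21 (consume 8 ladder): ladder=4 mica=34 resin=3 silver=2
After 22 (gather 3 mica): ladder=4 mica=37 resin=3 silver=2

Answer: ladder=4 mica=37 resin=3 silver=2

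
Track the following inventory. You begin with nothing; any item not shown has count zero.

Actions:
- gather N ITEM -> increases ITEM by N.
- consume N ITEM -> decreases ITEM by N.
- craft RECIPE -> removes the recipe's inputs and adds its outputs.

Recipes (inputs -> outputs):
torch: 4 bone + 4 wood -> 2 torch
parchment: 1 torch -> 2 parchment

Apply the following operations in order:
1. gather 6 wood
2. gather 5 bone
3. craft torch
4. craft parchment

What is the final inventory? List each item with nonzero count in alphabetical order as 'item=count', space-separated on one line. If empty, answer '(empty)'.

After 1 (gather 6 wood): wood=6
After 2 (gather 5 bone): bone=5 wood=6
After 3 (craft torch): bone=1 torch=2 wood=2
After 4 (craft parchment): bone=1 parchment=2 torch=1 wood=2

Answer: bone=1 parchment=2 torch=1 wood=2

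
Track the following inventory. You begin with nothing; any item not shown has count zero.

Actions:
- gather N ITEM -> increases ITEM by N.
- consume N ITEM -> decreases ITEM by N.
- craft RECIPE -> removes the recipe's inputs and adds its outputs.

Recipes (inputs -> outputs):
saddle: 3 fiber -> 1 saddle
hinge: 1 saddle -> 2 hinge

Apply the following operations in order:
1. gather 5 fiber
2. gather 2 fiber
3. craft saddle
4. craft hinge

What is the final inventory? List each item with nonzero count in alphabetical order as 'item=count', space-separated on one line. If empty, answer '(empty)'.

Answer: fiber=4 hinge=2

Derivation:
After 1 (gather 5 fiber): fiber=5
After 2 (gather 2 fiber): fiber=7
After 3 (craft saddle): fiber=4 saddle=1
After 4 (craft hinge): fiber=4 hinge=2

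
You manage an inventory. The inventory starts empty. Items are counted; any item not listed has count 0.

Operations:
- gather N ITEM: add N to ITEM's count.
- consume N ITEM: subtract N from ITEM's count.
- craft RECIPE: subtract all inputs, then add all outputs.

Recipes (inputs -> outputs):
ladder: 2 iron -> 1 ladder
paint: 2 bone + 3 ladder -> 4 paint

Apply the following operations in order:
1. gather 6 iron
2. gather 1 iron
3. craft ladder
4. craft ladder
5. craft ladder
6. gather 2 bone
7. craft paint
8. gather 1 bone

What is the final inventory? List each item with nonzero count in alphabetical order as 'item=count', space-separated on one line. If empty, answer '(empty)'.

Answer: bone=1 iron=1 paint=4

Derivation:
After 1 (gather 6 iron): iron=6
After 2 (gather 1 iron): iron=7
After 3 (craft ladder): iron=5 ladder=1
After 4 (craft ladder): iron=3 ladder=2
After 5 (craft ladder): iron=1 ladder=3
After 6 (gather 2 bone): bone=2 iron=1 ladder=3
After 7 (craft paint): iron=1 paint=4
After 8 (gather 1 bone): bone=1 iron=1 paint=4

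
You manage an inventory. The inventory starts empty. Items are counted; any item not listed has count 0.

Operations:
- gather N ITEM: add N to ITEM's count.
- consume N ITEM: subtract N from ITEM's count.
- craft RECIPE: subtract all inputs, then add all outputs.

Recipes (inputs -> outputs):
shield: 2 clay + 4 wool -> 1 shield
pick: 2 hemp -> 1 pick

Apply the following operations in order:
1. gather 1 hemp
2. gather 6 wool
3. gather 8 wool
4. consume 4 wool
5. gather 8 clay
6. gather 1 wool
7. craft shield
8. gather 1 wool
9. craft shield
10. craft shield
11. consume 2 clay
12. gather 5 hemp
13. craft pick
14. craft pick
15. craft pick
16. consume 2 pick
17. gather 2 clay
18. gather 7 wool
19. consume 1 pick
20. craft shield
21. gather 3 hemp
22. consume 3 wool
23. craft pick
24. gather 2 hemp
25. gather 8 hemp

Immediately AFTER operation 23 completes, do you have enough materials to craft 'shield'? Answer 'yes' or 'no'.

Answer: no

Derivation:
After 1 (gather 1 hemp): hemp=1
After 2 (gather 6 wool): hemp=1 wool=6
After 3 (gather 8 wool): hemp=1 wool=14
After 4 (consume 4 wool): hemp=1 wool=10
After 5 (gather 8 clay): clay=8 hemp=1 wool=10
After 6 (gather 1 wool): clay=8 hemp=1 wool=11
After 7 (craft shield): clay=6 hemp=1 shield=1 wool=7
After 8 (gather 1 wool): clay=6 hemp=1 shield=1 wool=8
After 9 (craft shield): clay=4 hemp=1 shield=2 wool=4
After 10 (craft shield): clay=2 hemp=1 shield=3
After 11 (consume 2 clay): hemp=1 shield=3
After 12 (gather 5 hemp): hemp=6 shield=3
After 13 (craft pick): hemp=4 pick=1 shield=3
After 14 (craft pick): hemp=2 pick=2 shield=3
After 15 (craft pick): pick=3 shield=3
After 16 (consume 2 pick): pick=1 shield=3
After 17 (gather 2 clay): clay=2 pick=1 shield=3
After 18 (gather 7 wool): clay=2 pick=1 shield=3 wool=7
After 19 (consume 1 pick): clay=2 shield=3 wool=7
After 20 (craft shield): shield=4 wool=3
After 21 (gather 3 hemp): hemp=3 shield=4 wool=3
After 22 (consume 3 wool): hemp=3 shield=4
After 23 (craft pick): hemp=1 pick=1 shield=4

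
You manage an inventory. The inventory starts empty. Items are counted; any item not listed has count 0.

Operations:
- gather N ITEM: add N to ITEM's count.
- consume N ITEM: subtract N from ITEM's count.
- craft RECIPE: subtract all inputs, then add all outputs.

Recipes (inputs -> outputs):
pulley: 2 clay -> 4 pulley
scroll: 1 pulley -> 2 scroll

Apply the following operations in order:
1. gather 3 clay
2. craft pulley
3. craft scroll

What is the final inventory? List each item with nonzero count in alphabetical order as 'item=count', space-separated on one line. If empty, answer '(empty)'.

After 1 (gather 3 clay): clay=3
After 2 (craft pulley): clay=1 pulley=4
After 3 (craft scroll): clay=1 pulley=3 scroll=2

Answer: clay=1 pulley=3 scroll=2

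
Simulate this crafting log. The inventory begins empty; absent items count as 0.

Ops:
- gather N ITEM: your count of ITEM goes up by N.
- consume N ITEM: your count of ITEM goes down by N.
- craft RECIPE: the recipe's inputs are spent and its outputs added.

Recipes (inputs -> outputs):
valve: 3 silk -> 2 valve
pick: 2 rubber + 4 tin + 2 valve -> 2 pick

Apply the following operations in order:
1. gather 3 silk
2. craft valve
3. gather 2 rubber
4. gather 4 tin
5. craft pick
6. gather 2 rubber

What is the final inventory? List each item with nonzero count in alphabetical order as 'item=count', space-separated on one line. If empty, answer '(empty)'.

Answer: pick=2 rubber=2

Derivation:
After 1 (gather 3 silk): silk=3
After 2 (craft valve): valve=2
After 3 (gather 2 rubber): rubber=2 valve=2
After 4 (gather 4 tin): rubber=2 tin=4 valve=2
After 5 (craft pick): pick=2
After 6 (gather 2 rubber): pick=2 rubber=2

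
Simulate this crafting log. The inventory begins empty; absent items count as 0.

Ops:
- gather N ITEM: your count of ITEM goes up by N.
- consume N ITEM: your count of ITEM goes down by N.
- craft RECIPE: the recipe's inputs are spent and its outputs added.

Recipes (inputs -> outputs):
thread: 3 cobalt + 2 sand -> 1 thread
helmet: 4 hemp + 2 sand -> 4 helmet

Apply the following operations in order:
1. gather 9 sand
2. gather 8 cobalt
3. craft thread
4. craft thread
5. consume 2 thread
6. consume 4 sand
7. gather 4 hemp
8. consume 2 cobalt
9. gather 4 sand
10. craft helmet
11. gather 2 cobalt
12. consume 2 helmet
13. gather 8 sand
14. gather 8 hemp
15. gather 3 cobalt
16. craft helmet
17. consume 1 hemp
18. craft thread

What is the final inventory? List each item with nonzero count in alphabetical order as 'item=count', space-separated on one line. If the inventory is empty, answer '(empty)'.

After 1 (gather 9 sand): sand=9
After 2 (gather 8 cobalt): cobalt=8 sand=9
After 3 (craft thread): cobalt=5 sand=7 thread=1
After 4 (craft thread): cobalt=2 sand=5 thread=2
After 5 (consume 2 thread): cobalt=2 sand=5
After 6 (consume 4 sand): cobalt=2 sand=1
After 7 (gather 4 hemp): cobalt=2 hemp=4 sand=1
After 8 (consume 2 cobalt): hemp=4 sand=1
After 9 (gather 4 sand): hemp=4 sand=5
After 10 (craft helmet): helmet=4 sand=3
After 11 (gather 2 cobalt): cobalt=2 helmet=4 sand=3
After 12 (consume 2 helmet): cobalt=2 helmet=2 sand=3
After 13 (gather 8 sand): cobalt=2 helmet=2 sand=11
After 14 (gather 8 hemp): cobalt=2 helmet=2 hemp=8 sand=11
After 15 (gather 3 cobalt): cobalt=5 helmet=2 hemp=8 sand=11
After 16 (craft helmet): cobalt=5 helmet=6 hemp=4 sand=9
After 17 (consume 1 hemp): cobalt=5 helmet=6 hemp=3 sand=9
After 18 (craft thread): cobalt=2 helmet=6 hemp=3 sand=7 thread=1

Answer: cobalt=2 helmet=6 hemp=3 sand=7 thread=1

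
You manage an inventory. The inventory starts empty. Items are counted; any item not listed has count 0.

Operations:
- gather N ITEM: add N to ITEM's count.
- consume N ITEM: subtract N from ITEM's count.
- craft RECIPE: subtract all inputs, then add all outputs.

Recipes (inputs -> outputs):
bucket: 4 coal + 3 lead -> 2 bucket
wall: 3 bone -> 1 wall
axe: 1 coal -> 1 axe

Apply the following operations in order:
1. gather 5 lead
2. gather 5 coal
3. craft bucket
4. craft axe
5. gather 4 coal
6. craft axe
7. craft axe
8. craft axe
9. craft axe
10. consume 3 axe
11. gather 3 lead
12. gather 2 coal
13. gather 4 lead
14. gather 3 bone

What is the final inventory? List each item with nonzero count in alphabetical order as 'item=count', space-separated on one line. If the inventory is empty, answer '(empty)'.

Answer: axe=2 bone=3 bucket=2 coal=2 lead=9

Derivation:
After 1 (gather 5 lead): lead=5
After 2 (gather 5 coal): coal=5 lead=5
After 3 (craft bucket): bucket=2 coal=1 lead=2
After 4 (craft axe): axe=1 bucket=2 lead=2
After 5 (gather 4 coal): axe=1 bucket=2 coal=4 lead=2
After 6 (craft axe): axe=2 bucket=2 coal=3 lead=2
After 7 (craft axe): axe=3 bucket=2 coal=2 lead=2
After 8 (craft axe): axe=4 bucket=2 coal=1 lead=2
After 9 (craft axe): axe=5 bucket=2 lead=2
After 10 (consume 3 axe): axe=2 bucket=2 lead=2
After 11 (gather 3 lead): axe=2 bucket=2 lead=5
After 12 (gather 2 coal): axe=2 bucket=2 coal=2 lead=5
After 13 (gather 4 lead): axe=2 bucket=2 coal=2 lead=9
After 14 (gather 3 bone): axe=2 bone=3 bucket=2 coal=2 lead=9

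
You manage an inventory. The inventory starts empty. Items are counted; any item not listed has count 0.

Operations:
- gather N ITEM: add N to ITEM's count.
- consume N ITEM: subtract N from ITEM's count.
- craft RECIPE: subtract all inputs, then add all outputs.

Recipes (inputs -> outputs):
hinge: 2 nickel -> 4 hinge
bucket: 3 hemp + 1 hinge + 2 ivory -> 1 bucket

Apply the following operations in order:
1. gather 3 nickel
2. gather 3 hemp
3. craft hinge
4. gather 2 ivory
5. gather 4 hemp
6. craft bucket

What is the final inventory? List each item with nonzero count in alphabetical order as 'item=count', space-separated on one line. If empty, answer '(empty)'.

Answer: bucket=1 hemp=4 hinge=3 nickel=1

Derivation:
After 1 (gather 3 nickel): nickel=3
After 2 (gather 3 hemp): hemp=3 nickel=3
After 3 (craft hinge): hemp=3 hinge=4 nickel=1
After 4 (gather 2 ivory): hemp=3 hinge=4 ivory=2 nickel=1
After 5 (gather 4 hemp): hemp=7 hinge=4 ivory=2 nickel=1
After 6 (craft bucket): bucket=1 hemp=4 hinge=3 nickel=1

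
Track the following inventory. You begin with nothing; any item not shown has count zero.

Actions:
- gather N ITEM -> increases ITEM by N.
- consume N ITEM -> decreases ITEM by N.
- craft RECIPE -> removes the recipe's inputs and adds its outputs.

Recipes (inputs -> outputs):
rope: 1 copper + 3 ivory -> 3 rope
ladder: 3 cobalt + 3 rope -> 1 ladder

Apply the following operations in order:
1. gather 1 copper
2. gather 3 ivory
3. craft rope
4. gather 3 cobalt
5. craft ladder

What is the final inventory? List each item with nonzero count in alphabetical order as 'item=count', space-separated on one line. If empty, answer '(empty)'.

Answer: ladder=1

Derivation:
After 1 (gather 1 copper): copper=1
After 2 (gather 3 ivory): copper=1 ivory=3
After 3 (craft rope): rope=3
After 4 (gather 3 cobalt): cobalt=3 rope=3
After 5 (craft ladder): ladder=1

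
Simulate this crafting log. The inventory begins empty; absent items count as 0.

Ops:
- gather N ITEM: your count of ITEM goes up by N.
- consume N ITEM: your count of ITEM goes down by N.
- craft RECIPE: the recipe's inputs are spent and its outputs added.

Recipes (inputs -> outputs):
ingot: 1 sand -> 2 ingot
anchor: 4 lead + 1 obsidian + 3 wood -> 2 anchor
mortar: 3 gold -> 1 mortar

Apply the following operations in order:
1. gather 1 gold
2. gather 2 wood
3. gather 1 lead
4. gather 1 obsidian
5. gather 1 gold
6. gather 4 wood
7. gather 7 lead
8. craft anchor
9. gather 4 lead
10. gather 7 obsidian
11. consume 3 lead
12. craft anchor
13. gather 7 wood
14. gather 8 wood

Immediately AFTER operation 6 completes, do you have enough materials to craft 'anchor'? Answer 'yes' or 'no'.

Answer: no

Derivation:
After 1 (gather 1 gold): gold=1
After 2 (gather 2 wood): gold=1 wood=2
After 3 (gather 1 lead): gold=1 lead=1 wood=2
After 4 (gather 1 obsidian): gold=1 lead=1 obsidian=1 wood=2
After 5 (gather 1 gold): gold=2 lead=1 obsidian=1 wood=2
After 6 (gather 4 wood): gold=2 lead=1 obsidian=1 wood=6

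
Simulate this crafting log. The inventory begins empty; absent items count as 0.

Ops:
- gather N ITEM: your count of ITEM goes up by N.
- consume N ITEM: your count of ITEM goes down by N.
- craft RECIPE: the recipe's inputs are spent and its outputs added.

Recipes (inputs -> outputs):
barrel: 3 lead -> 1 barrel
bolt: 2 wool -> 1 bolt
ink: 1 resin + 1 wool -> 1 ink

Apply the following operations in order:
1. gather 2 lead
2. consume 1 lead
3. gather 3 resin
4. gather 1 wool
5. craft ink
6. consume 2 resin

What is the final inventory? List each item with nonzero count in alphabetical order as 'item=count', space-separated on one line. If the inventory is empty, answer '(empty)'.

After 1 (gather 2 lead): lead=2
After 2 (consume 1 lead): lead=1
After 3 (gather 3 resin): lead=1 resin=3
After 4 (gather 1 wool): lead=1 resin=3 wool=1
After 5 (craft ink): ink=1 lead=1 resin=2
After 6 (consume 2 resin): ink=1 lead=1

Answer: ink=1 lead=1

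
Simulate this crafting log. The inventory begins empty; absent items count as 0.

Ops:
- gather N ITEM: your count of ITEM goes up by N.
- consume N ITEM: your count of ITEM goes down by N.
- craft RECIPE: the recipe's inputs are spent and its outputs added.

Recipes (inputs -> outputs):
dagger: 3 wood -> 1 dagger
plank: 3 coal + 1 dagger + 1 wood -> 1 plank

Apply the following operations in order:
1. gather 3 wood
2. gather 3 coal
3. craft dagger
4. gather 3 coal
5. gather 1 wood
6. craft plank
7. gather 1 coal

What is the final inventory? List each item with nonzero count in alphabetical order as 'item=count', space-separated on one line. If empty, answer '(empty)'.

Answer: coal=4 plank=1

Derivation:
After 1 (gather 3 wood): wood=3
After 2 (gather 3 coal): coal=3 wood=3
After 3 (craft dagger): coal=3 dagger=1
After 4 (gather 3 coal): coal=6 dagger=1
After 5 (gather 1 wood): coal=6 dagger=1 wood=1
After 6 (craft plank): coal=3 plank=1
After 7 (gather 1 coal): coal=4 plank=1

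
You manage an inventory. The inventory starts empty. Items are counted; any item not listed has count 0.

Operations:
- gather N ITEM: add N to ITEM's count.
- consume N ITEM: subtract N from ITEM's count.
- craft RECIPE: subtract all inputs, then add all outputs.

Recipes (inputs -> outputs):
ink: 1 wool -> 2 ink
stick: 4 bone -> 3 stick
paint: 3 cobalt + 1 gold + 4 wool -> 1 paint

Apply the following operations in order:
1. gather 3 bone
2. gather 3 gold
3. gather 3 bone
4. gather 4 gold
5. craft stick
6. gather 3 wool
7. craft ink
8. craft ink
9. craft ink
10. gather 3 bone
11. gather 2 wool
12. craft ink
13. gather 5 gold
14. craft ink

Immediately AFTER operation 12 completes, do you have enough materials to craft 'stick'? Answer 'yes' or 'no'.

Answer: yes

Derivation:
After 1 (gather 3 bone): bone=3
After 2 (gather 3 gold): bone=3 gold=3
After 3 (gather 3 bone): bone=6 gold=3
After 4 (gather 4 gold): bone=6 gold=7
After 5 (craft stick): bone=2 gold=7 stick=3
After 6 (gather 3 wool): bone=2 gold=7 stick=3 wool=3
After 7 (craft ink): bone=2 gold=7 ink=2 stick=3 wool=2
After 8 (craft ink): bone=2 gold=7 ink=4 stick=3 wool=1
After 9 (craft ink): bone=2 gold=7 ink=6 stick=3
After 10 (gather 3 bone): bone=5 gold=7 ink=6 stick=3
After 11 (gather 2 wool): bone=5 gold=7 ink=6 stick=3 wool=2
After 12 (craft ink): bone=5 gold=7 ink=8 stick=3 wool=1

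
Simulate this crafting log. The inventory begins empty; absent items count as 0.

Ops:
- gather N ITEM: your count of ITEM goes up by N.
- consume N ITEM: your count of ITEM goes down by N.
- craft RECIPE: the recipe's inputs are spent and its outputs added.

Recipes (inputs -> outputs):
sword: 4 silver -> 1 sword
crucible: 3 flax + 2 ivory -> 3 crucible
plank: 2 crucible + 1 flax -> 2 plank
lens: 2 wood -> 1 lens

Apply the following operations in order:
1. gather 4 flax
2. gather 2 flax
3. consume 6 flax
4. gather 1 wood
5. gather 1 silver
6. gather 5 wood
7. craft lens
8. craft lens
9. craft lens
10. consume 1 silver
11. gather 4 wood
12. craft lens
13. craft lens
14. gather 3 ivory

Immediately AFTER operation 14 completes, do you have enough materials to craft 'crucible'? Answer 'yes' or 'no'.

After 1 (gather 4 flax): flax=4
After 2 (gather 2 flax): flax=6
After 3 (consume 6 flax): (empty)
After 4 (gather 1 wood): wood=1
After 5 (gather 1 silver): silver=1 wood=1
After 6 (gather 5 wood): silver=1 wood=6
After 7 (craft lens): lens=1 silver=1 wood=4
After 8 (craft lens): lens=2 silver=1 wood=2
After 9 (craft lens): lens=3 silver=1
After 10 (consume 1 silver): lens=3
After 11 (gather 4 wood): lens=3 wood=4
After 12 (craft lens): lens=4 wood=2
After 13 (craft lens): lens=5
After 14 (gather 3 ivory): ivory=3 lens=5

Answer: no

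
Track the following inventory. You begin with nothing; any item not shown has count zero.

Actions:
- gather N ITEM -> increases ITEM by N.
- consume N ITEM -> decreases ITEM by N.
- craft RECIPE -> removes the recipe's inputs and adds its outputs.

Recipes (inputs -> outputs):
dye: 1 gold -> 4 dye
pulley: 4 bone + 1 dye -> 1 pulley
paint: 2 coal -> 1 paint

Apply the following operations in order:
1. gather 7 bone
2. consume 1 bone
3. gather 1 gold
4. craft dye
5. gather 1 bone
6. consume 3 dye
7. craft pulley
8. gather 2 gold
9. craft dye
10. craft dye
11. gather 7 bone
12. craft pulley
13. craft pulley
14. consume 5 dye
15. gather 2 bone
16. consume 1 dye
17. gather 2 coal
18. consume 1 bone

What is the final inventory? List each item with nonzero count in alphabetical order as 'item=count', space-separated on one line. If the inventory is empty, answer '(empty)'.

Answer: bone=3 coal=2 pulley=3

Derivation:
After 1 (gather 7 bone): bone=7
After 2 (consume 1 bone): bone=6
After 3 (gather 1 gold): bone=6 gold=1
After 4 (craft dye): bone=6 dye=4
After 5 (gather 1 bone): bone=7 dye=4
After 6 (consume 3 dye): bone=7 dye=1
After 7 (craft pulley): bone=3 pulley=1
After 8 (gather 2 gold): bone=3 gold=2 pulley=1
After 9 (craft dye): bone=3 dye=4 gold=1 pulley=1
After 10 (craft dye): bone=3 dye=8 pulley=1
After 11 (gather 7 bone): bone=10 dye=8 pulley=1
After 12 (craft pulley): bone=6 dye=7 pulley=2
After 13 (craft pulley): bone=2 dye=6 pulley=3
After 14 (consume 5 dye): bone=2 dye=1 pulley=3
After 15 (gather 2 bone): bone=4 dye=1 pulley=3
After 16 (consume 1 dye): bone=4 pulley=3
After 17 (gather 2 coal): bone=4 coal=2 pulley=3
After 18 (consume 1 bone): bone=3 coal=2 pulley=3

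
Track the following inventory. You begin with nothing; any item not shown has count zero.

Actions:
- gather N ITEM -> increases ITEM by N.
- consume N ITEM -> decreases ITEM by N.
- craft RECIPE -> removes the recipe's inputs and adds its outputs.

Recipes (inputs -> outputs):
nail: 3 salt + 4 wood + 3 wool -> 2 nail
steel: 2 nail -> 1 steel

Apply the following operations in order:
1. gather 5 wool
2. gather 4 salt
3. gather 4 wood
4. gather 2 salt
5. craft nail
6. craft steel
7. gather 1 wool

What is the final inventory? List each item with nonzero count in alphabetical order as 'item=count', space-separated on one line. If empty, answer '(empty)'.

After 1 (gather 5 wool): wool=5
After 2 (gather 4 salt): salt=4 wool=5
After 3 (gather 4 wood): salt=4 wood=4 wool=5
After 4 (gather 2 salt): salt=6 wood=4 wool=5
After 5 (craft nail): nail=2 salt=3 wool=2
After 6 (craft steel): salt=3 steel=1 wool=2
After 7 (gather 1 wool): salt=3 steel=1 wool=3

Answer: salt=3 steel=1 wool=3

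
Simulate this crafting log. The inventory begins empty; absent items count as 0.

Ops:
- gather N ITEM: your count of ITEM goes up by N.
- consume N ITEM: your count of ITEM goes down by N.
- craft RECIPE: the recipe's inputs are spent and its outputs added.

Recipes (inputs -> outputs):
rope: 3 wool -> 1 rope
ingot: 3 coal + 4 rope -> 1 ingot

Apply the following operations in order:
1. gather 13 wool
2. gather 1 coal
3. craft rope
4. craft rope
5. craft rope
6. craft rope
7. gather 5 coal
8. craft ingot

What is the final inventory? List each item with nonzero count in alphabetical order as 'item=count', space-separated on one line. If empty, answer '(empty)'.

Answer: coal=3 ingot=1 wool=1

Derivation:
After 1 (gather 13 wool): wool=13
After 2 (gather 1 coal): coal=1 wool=13
After 3 (craft rope): coal=1 rope=1 wool=10
After 4 (craft rope): coal=1 rope=2 wool=7
After 5 (craft rope): coal=1 rope=3 wool=4
After 6 (craft rope): coal=1 rope=4 wool=1
After 7 (gather 5 coal): coal=6 rope=4 wool=1
After 8 (craft ingot): coal=3 ingot=1 wool=1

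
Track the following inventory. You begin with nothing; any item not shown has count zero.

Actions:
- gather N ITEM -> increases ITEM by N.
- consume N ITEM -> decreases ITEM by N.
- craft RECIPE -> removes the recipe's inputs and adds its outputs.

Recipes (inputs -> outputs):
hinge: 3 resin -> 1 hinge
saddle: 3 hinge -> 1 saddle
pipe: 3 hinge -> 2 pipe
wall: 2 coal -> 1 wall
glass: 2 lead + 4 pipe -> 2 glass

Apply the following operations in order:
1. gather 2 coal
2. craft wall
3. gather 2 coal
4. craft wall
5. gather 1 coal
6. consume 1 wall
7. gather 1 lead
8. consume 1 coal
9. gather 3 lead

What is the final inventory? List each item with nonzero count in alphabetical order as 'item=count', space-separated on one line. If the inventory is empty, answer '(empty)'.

After 1 (gather 2 coal): coal=2
After 2 (craft wall): wall=1
After 3 (gather 2 coal): coal=2 wall=1
After 4 (craft wall): wall=2
After 5 (gather 1 coal): coal=1 wall=2
After 6 (consume 1 wall): coal=1 wall=1
After 7 (gather 1 lead): coal=1 lead=1 wall=1
After 8 (consume 1 coal): lead=1 wall=1
After 9 (gather 3 lead): lead=4 wall=1

Answer: lead=4 wall=1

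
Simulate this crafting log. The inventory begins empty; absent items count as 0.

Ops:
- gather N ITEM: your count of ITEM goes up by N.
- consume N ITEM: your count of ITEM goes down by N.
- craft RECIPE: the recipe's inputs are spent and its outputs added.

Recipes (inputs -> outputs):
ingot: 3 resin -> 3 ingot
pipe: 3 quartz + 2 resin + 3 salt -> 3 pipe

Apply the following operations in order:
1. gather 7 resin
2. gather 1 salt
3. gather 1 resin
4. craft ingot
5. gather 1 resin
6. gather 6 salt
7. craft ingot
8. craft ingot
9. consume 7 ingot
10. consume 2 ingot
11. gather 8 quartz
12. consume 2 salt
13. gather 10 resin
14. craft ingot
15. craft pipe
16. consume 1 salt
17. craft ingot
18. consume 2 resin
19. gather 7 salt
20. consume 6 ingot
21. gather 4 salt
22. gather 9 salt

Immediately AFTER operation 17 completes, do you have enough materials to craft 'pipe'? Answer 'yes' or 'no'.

Answer: no

Derivation:
After 1 (gather 7 resin): resin=7
After 2 (gather 1 salt): resin=7 salt=1
After 3 (gather 1 resin): resin=8 salt=1
After 4 (craft ingot): ingot=3 resin=5 salt=1
After 5 (gather 1 resin): ingot=3 resin=6 salt=1
After 6 (gather 6 salt): ingot=3 resin=6 salt=7
After 7 (craft ingot): ingot=6 resin=3 salt=7
After 8 (craft ingot): ingot=9 salt=7
After 9 (consume 7 ingot): ingot=2 salt=7
After 10 (consume 2 ingot): salt=7
After 11 (gather 8 quartz): quartz=8 salt=7
After 12 (consume 2 salt): quartz=8 salt=5
After 13 (gather 10 resin): quartz=8 resin=10 salt=5
After 14 (craft ingot): ingot=3 quartz=8 resin=7 salt=5
After 15 (craft pipe): ingot=3 pipe=3 quartz=5 resin=5 salt=2
After 16 (consume 1 salt): ingot=3 pipe=3 quartz=5 resin=5 salt=1
After 17 (craft ingot): ingot=6 pipe=3 quartz=5 resin=2 salt=1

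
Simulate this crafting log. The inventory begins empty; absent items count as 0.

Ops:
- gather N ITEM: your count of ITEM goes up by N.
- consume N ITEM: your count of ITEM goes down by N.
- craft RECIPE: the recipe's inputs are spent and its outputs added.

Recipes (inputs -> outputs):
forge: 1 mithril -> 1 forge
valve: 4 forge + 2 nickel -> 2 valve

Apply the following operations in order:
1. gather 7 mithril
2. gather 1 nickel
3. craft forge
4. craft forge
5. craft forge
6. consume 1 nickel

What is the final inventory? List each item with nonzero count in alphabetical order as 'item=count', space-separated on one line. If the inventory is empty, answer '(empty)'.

Answer: forge=3 mithril=4

Derivation:
After 1 (gather 7 mithril): mithril=7
After 2 (gather 1 nickel): mithril=7 nickel=1
After 3 (craft forge): forge=1 mithril=6 nickel=1
After 4 (craft forge): forge=2 mithril=5 nickel=1
After 5 (craft forge): forge=3 mithril=4 nickel=1
After 6 (consume 1 nickel): forge=3 mithril=4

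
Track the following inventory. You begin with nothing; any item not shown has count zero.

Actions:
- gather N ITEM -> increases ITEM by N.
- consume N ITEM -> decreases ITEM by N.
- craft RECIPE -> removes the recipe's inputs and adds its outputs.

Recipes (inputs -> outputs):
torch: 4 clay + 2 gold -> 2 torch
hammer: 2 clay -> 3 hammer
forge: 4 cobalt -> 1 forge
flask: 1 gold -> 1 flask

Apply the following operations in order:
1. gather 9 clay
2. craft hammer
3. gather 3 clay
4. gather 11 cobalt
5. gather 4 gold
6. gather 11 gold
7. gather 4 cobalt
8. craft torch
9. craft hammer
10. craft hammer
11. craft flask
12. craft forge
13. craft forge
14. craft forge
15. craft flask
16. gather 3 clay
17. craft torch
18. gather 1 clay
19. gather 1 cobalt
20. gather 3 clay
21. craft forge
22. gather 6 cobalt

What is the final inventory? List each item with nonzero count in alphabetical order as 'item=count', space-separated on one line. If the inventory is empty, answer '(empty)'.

After 1 (gather 9 clay): clay=9
After 2 (craft hammer): clay=7 hammer=3
After 3 (gather 3 clay): clay=10 hammer=3
After 4 (gather 11 cobalt): clay=10 cobalt=11 hammer=3
After 5 (gather 4 gold): clay=10 cobalt=11 gold=4 hammer=3
After 6 (gather 11 gold): clay=10 cobalt=11 gold=15 hammer=3
After 7 (gather 4 cobalt): clay=10 cobalt=15 gold=15 hammer=3
After 8 (craft torch): clay=6 cobalt=15 gold=13 hammer=3 torch=2
After 9 (craft hammer): clay=4 cobalt=15 gold=13 hammer=6 torch=2
After 10 (craft hammer): clay=2 cobalt=15 gold=13 hammer=9 torch=2
After 11 (craft flask): clay=2 cobalt=15 flask=1 gold=12 hammer=9 torch=2
After 12 (craft forge): clay=2 cobalt=11 flask=1 forge=1 gold=12 hammer=9 torch=2
After 13 (craft forge): clay=2 cobalt=7 flask=1 forge=2 gold=12 hammer=9 torch=2
After 14 (craft forge): clay=2 cobalt=3 flask=1 forge=3 gold=12 hammer=9 torch=2
After 15 (craft flask): clay=2 cobalt=3 flask=2 forge=3 gold=11 hammer=9 torch=2
After 16 (gather 3 clay): clay=5 cobalt=3 flask=2 forge=3 gold=11 hammer=9 torch=2
After 17 (craft torch): clay=1 cobalt=3 flask=2 forge=3 gold=9 hammer=9 torch=4
After 18 (gather 1 clay): clay=2 cobalt=3 flask=2 forge=3 gold=9 hammer=9 torch=4
After 19 (gather 1 cobalt): clay=2 cobalt=4 flask=2 forge=3 gold=9 hammer=9 torch=4
After 20 (gather 3 clay): clay=5 cobalt=4 flask=2 forge=3 gold=9 hammer=9 torch=4
After 21 (craft forge): clay=5 flask=2 forge=4 gold=9 hammer=9 torch=4
After 22 (gather 6 cobalt): clay=5 cobalt=6 flask=2 forge=4 gold=9 hammer=9 torch=4

Answer: clay=5 cobalt=6 flask=2 forge=4 gold=9 hammer=9 torch=4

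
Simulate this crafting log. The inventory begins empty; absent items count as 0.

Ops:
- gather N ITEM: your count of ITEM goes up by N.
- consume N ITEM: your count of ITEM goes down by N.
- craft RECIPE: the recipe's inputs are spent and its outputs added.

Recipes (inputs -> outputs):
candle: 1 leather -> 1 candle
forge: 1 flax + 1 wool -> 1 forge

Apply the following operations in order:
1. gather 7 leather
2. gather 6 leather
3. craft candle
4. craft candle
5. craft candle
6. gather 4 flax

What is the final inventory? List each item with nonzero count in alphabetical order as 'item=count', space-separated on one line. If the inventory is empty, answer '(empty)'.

Answer: candle=3 flax=4 leather=10

Derivation:
After 1 (gather 7 leather): leather=7
After 2 (gather 6 leather): leather=13
After 3 (craft candle): candle=1 leather=12
After 4 (craft candle): candle=2 leather=11
After 5 (craft candle): candle=3 leather=10
After 6 (gather 4 flax): candle=3 flax=4 leather=10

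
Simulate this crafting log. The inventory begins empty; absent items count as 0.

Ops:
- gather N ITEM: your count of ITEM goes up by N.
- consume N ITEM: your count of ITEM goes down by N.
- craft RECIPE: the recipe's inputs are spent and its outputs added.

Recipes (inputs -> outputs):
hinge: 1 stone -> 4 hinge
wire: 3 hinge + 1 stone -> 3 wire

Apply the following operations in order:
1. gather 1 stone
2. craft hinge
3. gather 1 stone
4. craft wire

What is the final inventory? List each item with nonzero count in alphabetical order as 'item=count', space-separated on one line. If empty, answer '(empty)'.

After 1 (gather 1 stone): stone=1
After 2 (craft hinge): hinge=4
After 3 (gather 1 stone): hinge=4 stone=1
After 4 (craft wire): hinge=1 wire=3

Answer: hinge=1 wire=3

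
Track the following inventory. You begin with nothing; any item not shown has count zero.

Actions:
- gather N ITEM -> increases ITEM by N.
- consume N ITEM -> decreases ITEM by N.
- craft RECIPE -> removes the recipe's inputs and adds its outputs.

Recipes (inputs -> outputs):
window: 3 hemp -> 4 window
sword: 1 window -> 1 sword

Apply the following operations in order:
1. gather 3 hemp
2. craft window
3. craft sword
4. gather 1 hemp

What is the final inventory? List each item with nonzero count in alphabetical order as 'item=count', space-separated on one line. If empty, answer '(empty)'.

Answer: hemp=1 sword=1 window=3

Derivation:
After 1 (gather 3 hemp): hemp=3
After 2 (craft window): window=4
After 3 (craft sword): sword=1 window=3
After 4 (gather 1 hemp): hemp=1 sword=1 window=3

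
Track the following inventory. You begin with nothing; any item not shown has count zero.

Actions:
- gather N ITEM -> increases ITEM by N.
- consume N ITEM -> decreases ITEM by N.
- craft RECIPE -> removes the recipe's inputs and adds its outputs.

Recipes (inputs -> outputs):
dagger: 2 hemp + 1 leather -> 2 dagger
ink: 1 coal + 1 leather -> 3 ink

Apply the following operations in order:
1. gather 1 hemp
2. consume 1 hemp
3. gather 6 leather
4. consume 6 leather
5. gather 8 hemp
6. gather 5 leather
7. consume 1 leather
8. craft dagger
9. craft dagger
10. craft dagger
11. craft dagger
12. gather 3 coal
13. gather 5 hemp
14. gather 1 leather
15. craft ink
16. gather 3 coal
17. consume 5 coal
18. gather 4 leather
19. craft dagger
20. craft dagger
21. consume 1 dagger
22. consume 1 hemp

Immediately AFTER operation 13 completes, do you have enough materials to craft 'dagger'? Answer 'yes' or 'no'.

Answer: no

Derivation:
After 1 (gather 1 hemp): hemp=1
After 2 (consume 1 hemp): (empty)
After 3 (gather 6 leather): leather=6
After 4 (consume 6 leather): (empty)
After 5 (gather 8 hemp): hemp=8
After 6 (gather 5 leather): hemp=8 leather=5
After 7 (consume 1 leather): hemp=8 leather=4
After 8 (craft dagger): dagger=2 hemp=6 leather=3
After 9 (craft dagger): dagger=4 hemp=4 leather=2
After 10 (craft dagger): dagger=6 hemp=2 leather=1
After 11 (craft dagger): dagger=8
After 12 (gather 3 coal): coal=3 dagger=8
After 13 (gather 5 hemp): coal=3 dagger=8 hemp=5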